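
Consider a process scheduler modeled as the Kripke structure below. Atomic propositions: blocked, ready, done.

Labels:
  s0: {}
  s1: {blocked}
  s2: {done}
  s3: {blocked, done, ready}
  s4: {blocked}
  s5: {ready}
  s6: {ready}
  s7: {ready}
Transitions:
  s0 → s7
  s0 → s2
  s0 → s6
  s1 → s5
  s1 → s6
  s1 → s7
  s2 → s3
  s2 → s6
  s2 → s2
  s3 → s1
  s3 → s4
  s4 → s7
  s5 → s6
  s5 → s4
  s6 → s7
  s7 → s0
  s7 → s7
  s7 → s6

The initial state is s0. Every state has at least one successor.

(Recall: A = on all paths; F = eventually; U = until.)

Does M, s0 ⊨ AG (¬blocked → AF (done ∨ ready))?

States satisfying ¬blocked → AF (done ∨ ready): {s0, s1, s2, s3, s4, s5, s6, s7}.
States satisfying AG (¬blocked → AF (done ∨ ready)): {s0, s1, s2, s3, s4, s5, s6, s7}.
Every state reachable from s0 satisfies ¬blocked → AF (done ∨ ready).
s0 ∈ Sat(AG (¬blocked → AF (done ∨ ready))).

Satisfied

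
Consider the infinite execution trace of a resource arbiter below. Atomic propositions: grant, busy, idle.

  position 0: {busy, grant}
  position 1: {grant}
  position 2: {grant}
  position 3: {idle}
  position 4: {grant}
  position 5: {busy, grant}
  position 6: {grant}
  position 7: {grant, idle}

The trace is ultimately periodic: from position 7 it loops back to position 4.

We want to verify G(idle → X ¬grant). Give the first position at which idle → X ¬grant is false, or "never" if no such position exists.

Check idle → X ¬grant at each position in order: 0 ✓, 1 ✓, 2 ✓.
At position 3 the labels are {idle} and the next position 4 has {grant}, so idle → X ¬grant is false there. This is the first violation.

3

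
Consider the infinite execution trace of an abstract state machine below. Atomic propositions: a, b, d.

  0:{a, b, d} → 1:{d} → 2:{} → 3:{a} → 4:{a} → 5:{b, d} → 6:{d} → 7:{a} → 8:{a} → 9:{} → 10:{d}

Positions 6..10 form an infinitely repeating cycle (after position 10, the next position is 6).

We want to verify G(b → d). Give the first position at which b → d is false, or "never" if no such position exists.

never

b → d holds at every position 0..10, and those are all the positions the trace ever visits, so the invariant G(b → d) is never violated.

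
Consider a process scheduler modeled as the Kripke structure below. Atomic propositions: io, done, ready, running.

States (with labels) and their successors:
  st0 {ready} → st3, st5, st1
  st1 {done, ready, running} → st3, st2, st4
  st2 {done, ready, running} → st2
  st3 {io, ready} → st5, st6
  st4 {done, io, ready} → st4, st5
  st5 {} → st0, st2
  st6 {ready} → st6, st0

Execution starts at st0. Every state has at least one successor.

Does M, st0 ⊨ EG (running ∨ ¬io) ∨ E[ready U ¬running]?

States satisfying running ∨ ¬io: {st0, st1, st2, st5, st6}.
States satisfying EG (running ∨ ¬io): {st0, st1, st2, st5, st6}.
States satisfying ready: {st0, st1, st2, st3, st4, st6}.
States satisfying ¬running: {st0, st3, st4, st5, st6}.
States satisfying E[ready U ¬running]: {st0, st1, st3, st4, st5, st6}.
States satisfying EG (running ∨ ¬io) ∨ E[ready U ¬running]: {st0, st1, st2, st3, st4, st5, st6}.
st0 ∈ Sat(EG (running ∨ ¬io) ∨ E[ready U ¬running]).

Yes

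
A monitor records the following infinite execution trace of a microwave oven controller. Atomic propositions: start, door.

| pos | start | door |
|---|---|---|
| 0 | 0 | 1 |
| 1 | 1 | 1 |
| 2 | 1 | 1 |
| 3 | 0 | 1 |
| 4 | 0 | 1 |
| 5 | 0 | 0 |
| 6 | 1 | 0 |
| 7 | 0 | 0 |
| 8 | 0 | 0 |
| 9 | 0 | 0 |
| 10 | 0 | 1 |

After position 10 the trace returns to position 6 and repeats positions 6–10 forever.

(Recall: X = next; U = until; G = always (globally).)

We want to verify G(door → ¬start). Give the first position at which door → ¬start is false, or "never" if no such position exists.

1

Check door → ¬start at each position in order: 0 ✓.
At position 1 the labels are {door, start}, so door → ¬start is false there. This is the first violation.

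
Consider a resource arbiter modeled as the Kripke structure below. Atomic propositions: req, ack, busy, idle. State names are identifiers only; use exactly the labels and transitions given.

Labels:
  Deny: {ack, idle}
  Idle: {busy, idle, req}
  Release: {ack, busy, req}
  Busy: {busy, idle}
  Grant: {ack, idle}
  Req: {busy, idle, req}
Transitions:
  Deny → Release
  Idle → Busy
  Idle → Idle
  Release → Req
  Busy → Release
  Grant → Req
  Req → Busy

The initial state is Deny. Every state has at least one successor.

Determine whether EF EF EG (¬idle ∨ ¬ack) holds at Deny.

Satisfied

States satisfying EF EG (¬idle ∨ ¬ack): {Deny, Idle, Release, Busy, Grant, Req}.
States satisfying EF EF EG (¬idle ∨ ¬ack): {Deny, Idle, Release, Busy, Grant, Req}.
Some path from Deny reaches a state where EF EG (¬idle ∨ ¬ack) holds.
Deny ∈ Sat(EF EF EG (¬idle ∨ ¬ack)).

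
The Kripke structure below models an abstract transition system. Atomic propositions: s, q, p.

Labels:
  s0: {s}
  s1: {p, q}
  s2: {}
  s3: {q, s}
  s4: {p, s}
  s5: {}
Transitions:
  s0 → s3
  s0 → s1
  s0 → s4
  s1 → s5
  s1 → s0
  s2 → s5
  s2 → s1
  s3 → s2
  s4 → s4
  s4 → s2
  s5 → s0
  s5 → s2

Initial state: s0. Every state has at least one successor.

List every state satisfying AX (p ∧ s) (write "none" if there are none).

States satisfying p ∧ s: {s4}.
States satisfying AX (p ∧ s): ∅.

none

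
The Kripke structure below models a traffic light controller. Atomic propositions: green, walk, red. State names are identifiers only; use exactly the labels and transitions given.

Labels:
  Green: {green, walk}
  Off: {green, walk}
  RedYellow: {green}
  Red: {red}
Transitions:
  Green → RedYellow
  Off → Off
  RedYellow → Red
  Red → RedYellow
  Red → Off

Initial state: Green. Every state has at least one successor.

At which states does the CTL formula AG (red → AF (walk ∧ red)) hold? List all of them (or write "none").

{Off}

States satisfying red → AF (walk ∧ red): {Green, Off, RedYellow}.
States satisfying AG (red → AF (walk ∧ red)): {Off}.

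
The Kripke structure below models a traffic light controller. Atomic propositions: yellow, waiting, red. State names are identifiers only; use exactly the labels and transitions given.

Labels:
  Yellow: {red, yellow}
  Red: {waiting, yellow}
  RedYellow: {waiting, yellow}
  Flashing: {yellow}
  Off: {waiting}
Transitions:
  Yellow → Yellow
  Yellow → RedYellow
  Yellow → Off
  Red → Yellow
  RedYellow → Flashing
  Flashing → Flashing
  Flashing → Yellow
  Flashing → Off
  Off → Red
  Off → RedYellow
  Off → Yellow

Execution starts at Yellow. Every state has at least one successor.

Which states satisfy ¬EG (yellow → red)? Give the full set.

States satisfying yellow → red: {Yellow, Off}.
States satisfying EG (yellow → red): {Yellow, Off}.
States satisfying ¬EG (yellow → red): {Red, RedYellow, Flashing}.

{Red, RedYellow, Flashing}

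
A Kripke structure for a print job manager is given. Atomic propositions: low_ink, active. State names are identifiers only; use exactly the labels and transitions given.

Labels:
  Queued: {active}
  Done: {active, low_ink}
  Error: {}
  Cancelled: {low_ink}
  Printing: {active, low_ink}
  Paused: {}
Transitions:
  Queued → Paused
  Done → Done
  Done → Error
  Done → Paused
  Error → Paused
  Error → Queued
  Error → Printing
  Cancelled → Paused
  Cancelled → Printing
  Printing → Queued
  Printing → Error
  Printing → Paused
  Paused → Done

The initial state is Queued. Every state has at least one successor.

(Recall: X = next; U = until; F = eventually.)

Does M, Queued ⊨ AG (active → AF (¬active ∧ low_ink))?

Violated

States satisfying active → AF (¬active ∧ low_ink): {Error, Cancelled, Paused}.
States satisfying AG (active → AF (¬active ∧ low_ink)): ∅.
Done is reachable from Queued and violates active → AF (¬active ∧ low_ink), so AG fails at Queued.
Queued ∉ Sat(AG (active → AF (¬active ∧ low_ink))).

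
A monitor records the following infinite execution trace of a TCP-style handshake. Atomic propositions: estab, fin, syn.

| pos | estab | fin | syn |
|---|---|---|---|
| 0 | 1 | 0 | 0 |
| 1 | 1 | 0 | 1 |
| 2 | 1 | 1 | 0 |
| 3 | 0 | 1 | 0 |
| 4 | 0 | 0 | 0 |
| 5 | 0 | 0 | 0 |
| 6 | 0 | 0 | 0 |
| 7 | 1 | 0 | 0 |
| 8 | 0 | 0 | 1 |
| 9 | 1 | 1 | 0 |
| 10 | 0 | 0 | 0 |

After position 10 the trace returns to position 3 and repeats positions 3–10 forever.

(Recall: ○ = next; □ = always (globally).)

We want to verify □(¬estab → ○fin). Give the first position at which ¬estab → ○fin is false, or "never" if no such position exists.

3

Check ¬estab → ○fin at each position in order: 0 ✓, 1 ✓, 2 ✓.
At position 3 the labels are {fin} and the next position 4 has {}, so ¬estab → ○fin is false there. This is the first violation.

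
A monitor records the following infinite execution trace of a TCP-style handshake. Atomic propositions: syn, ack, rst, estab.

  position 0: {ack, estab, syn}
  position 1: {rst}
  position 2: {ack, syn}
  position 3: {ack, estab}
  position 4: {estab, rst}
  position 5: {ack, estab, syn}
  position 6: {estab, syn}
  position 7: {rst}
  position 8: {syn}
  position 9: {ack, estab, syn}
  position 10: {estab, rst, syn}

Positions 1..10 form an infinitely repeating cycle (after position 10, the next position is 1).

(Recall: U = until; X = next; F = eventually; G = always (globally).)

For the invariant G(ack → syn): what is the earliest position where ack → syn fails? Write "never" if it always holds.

Check ack → syn at each position in order: 0 ✓, 1 ✓, 2 ✓.
At position 3 the labels are {ack, estab}, so ack → syn is false there. This is the first violation.

3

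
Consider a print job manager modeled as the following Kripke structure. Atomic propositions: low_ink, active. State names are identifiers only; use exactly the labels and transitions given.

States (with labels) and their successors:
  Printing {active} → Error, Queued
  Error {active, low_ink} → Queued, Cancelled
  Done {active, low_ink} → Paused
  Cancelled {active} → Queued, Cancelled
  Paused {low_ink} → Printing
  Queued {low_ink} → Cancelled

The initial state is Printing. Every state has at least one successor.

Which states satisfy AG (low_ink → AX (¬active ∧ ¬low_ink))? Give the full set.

States satisfying low_ink → AX (¬active ∧ ¬low_ink): {Printing, Cancelled}.
States satisfying AG (low_ink → AX (¬active ∧ ¬low_ink)): ∅.

none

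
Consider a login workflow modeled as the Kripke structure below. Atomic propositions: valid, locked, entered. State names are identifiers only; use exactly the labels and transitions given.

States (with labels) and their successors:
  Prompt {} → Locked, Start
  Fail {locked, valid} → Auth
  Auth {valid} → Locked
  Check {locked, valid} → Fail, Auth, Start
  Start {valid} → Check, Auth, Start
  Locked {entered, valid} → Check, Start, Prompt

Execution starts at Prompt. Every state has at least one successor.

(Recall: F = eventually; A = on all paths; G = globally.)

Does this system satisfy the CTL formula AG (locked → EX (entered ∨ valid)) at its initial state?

States satisfying locked → EX (entered ∨ valid): {Prompt, Fail, Auth, Check, Start, Locked}.
States satisfying AG (locked → EX (entered ∨ valid)): {Prompt, Fail, Auth, Check, Start, Locked}.
Every state reachable from Prompt satisfies locked → EX (entered ∨ valid).
Prompt ∈ Sat(AG (locked → EX (entered ∨ valid))).

Holds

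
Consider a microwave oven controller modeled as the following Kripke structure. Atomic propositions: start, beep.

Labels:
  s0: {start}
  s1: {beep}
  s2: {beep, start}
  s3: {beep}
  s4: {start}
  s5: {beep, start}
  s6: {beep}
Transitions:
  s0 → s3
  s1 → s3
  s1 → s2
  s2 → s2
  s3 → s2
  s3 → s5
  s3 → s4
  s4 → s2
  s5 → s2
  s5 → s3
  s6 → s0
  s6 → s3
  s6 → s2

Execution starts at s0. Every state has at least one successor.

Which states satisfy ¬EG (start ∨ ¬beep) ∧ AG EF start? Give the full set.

States satisfying start ∨ ¬beep: {s0, s2, s4, s5}.
States satisfying EG (start ∨ ¬beep): {s2, s4, s5}.
States satisfying ¬EG (start ∨ ¬beep): {s0, s1, s3, s6}.
States satisfying EF start: {s0, s1, s2, s3, s4, s5, s6}.
States satisfying AG EF start: {s0, s1, s2, s3, s4, s5, s6}.
States satisfying ¬EG (start ∨ ¬beep) ∧ AG EF start: {s0, s1, s3, s6}.

{s0, s1, s3, s6}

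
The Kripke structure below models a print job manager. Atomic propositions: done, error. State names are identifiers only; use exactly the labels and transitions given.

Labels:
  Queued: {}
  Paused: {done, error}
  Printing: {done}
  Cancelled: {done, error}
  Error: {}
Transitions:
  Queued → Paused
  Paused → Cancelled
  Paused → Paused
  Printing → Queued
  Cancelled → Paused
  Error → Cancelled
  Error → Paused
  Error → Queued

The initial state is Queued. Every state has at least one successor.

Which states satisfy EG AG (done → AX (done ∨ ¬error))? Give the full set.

{Queued, Paused, Printing, Cancelled, Error}

States satisfying AG (done → AX (done ∨ ¬error)): {Queued, Paused, Printing, Cancelled, Error}.
States satisfying EG AG (done → AX (done ∨ ¬error)): {Queued, Paused, Printing, Cancelled, Error}.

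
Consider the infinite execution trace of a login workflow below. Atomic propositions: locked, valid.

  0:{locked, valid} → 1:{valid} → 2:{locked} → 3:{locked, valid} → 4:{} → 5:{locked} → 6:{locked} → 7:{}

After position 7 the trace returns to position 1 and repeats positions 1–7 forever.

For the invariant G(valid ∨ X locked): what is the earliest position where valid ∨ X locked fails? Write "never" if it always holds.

Check valid ∨ X locked at each position in order: 0 ✓, 1 ✓, 2 ✓, 3 ✓, 4 ✓, 5 ✓.
At position 6 the labels are {locked} and the next position 7 has {}, so valid ∨ X locked is false there. This is the first violation.

6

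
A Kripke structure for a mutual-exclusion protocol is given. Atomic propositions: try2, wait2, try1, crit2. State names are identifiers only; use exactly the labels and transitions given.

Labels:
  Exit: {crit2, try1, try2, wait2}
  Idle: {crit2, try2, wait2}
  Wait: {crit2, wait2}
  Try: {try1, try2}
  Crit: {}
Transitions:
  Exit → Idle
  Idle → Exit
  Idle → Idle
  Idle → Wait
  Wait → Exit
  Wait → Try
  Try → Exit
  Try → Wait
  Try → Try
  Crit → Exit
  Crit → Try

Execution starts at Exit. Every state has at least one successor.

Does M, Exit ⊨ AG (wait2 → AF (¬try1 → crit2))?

States satisfying wait2 → AF (¬try1 → crit2): {Exit, Idle, Wait, Try, Crit}.
States satisfying AG (wait2 → AF (¬try1 → crit2)): {Exit, Idle, Wait, Try, Crit}.
Every state reachable from Exit satisfies wait2 → AF (¬try1 → crit2).
Exit ∈ Sat(AG (wait2 → AF (¬try1 → crit2))).

Yes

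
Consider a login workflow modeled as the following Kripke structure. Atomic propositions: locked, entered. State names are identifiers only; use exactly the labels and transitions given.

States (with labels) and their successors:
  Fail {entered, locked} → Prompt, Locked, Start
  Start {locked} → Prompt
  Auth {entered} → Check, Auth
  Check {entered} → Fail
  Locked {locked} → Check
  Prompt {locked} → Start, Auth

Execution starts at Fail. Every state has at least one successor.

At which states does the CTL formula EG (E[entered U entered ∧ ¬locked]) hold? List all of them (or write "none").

{Auth}

States satisfying E[entered U entered ∧ ¬locked]: {Auth, Check}.
States satisfying EG (E[entered U entered ∧ ¬locked]): {Auth}.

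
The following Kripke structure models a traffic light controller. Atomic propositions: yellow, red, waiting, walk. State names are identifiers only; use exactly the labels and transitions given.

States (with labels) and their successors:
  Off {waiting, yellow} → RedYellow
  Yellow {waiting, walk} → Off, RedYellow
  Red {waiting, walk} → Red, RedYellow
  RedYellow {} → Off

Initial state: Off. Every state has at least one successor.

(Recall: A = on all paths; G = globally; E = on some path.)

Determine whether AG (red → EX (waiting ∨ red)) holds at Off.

Holds

States satisfying red → EX (waiting ∨ red): {Off, Yellow, Red, RedYellow}.
States satisfying AG (red → EX (waiting ∨ red)): {Off, Yellow, Red, RedYellow}.
Every state reachable from Off satisfies red → EX (waiting ∨ red).
Off ∈ Sat(AG (red → EX (waiting ∨ red))).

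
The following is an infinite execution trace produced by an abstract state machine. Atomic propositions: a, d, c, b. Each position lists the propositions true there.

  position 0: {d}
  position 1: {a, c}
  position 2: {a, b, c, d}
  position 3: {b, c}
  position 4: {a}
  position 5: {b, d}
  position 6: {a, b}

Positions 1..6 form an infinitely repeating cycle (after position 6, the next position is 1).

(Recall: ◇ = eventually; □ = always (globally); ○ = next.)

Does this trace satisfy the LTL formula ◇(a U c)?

a U c holds at position 1, which is reachable from 0, so ◇(a U c) holds.

Yes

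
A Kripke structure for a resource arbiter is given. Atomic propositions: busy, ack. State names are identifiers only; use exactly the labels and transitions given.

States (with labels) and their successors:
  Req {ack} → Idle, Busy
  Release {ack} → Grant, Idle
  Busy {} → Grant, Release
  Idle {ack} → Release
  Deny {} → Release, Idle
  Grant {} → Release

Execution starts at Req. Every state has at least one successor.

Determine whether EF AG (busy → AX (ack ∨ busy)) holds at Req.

Holds

States satisfying AG (busy → AX (ack ∨ busy)): {Req, Release, Busy, Idle, Deny, Grant}.
States satisfying EF AG (busy → AX (ack ∨ busy)): {Req, Release, Busy, Idle, Deny, Grant}.
Some path from Req reaches a state where AG (busy → AX (ack ∨ busy)) holds.
Req ∈ Sat(EF AG (busy → AX (ack ∨ busy))).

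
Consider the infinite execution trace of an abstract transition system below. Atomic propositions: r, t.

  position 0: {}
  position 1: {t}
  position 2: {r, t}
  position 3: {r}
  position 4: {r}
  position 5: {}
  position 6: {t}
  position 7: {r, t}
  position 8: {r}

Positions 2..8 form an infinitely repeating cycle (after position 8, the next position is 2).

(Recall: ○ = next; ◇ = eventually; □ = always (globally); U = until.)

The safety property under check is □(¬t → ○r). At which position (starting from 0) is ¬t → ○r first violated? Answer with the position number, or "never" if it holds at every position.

At position 0 the labels are {} and the next position 1 has {t}, so ¬t → ○r is false there. This is the first violation.

0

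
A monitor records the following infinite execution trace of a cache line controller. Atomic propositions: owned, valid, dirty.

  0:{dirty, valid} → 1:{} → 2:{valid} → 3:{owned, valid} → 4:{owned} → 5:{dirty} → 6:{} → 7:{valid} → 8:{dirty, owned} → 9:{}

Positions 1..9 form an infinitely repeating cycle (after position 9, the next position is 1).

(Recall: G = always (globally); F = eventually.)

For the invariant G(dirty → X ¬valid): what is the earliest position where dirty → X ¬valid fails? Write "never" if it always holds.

never

dirty → X ¬valid holds at every position 0..9, and those are all the positions the trace ever visits, so the invariant G(dirty → X ¬valid) is never violated.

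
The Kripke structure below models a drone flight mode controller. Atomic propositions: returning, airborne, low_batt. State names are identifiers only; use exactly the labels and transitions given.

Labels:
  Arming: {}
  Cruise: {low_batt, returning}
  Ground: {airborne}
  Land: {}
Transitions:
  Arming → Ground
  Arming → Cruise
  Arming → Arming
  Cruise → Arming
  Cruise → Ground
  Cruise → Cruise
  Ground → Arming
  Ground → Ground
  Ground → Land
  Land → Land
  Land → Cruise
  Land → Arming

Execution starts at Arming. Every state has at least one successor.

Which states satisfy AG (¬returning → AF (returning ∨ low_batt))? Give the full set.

none

States satisfying ¬returning → AF (returning ∨ low_batt): {Cruise}.
States satisfying AG (¬returning → AF (returning ∨ low_batt)): ∅.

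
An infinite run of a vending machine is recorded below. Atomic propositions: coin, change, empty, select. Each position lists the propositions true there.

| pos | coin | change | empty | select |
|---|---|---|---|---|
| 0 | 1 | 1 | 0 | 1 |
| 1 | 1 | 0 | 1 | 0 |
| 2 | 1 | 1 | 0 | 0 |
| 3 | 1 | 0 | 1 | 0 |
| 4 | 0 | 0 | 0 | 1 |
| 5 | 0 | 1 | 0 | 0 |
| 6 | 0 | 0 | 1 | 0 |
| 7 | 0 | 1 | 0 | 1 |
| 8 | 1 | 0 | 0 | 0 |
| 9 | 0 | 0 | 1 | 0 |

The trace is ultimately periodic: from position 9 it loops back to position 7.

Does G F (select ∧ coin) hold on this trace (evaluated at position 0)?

F (select ∧ coin) must hold at every position from 0 onward. It fails at position 1, so G F (select ∧ coin) is false.

Does not hold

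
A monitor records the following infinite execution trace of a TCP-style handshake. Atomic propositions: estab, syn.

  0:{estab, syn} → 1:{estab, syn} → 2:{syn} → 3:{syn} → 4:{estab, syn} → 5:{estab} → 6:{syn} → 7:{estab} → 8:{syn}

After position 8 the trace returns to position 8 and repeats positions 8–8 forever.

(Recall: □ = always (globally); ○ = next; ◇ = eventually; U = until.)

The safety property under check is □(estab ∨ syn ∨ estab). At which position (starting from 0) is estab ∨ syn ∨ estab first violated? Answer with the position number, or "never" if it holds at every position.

never

estab ∨ syn ∨ estab holds at every position 0..8, and those are all the positions the trace ever visits, so the invariant □(estab ∨ syn ∨ estab) is never violated.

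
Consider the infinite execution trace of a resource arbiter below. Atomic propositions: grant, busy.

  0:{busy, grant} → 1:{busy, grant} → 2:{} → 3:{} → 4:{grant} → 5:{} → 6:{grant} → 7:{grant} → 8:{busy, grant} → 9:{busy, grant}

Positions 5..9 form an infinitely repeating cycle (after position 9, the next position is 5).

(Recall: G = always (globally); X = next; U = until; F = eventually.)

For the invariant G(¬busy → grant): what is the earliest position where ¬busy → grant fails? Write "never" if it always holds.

2

Check ¬busy → grant at each position in order: 0 ✓, 1 ✓.
At position 2 the labels are {}, so ¬busy → grant is false there. This is the first violation.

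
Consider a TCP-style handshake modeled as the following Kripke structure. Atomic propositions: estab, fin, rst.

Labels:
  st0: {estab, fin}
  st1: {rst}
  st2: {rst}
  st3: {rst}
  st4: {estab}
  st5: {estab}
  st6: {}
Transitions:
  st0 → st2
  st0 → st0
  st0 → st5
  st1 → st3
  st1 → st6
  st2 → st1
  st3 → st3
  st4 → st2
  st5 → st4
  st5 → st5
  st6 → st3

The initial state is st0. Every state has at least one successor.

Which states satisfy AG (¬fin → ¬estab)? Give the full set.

States satisfying ¬fin → ¬estab: {st0, st1, st2, st3, st6}.
States satisfying AG (¬fin → ¬estab): {st1, st2, st3, st6}.

{st1, st2, st3, st6}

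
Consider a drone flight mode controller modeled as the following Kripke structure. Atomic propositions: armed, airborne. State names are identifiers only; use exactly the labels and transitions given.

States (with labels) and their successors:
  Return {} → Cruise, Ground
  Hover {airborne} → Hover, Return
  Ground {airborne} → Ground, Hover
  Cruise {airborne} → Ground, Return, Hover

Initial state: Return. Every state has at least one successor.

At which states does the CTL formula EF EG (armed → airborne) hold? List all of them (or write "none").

{Return, Hover, Ground, Cruise}

States satisfying EG (armed → airborne): {Return, Hover, Ground, Cruise}.
States satisfying EF EG (armed → airborne): {Return, Hover, Ground, Cruise}.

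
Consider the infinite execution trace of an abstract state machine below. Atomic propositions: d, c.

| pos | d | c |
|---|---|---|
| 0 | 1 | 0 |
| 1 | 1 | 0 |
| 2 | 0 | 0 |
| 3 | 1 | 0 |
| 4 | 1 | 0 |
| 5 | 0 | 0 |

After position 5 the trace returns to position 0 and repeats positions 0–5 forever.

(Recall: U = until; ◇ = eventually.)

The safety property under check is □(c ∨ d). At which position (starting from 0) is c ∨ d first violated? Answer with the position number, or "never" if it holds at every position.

2

Check c ∨ d at each position in order: 0 ✓, 1 ✓.
At position 2 the labels are {}, so c ∨ d is false there. This is the first violation.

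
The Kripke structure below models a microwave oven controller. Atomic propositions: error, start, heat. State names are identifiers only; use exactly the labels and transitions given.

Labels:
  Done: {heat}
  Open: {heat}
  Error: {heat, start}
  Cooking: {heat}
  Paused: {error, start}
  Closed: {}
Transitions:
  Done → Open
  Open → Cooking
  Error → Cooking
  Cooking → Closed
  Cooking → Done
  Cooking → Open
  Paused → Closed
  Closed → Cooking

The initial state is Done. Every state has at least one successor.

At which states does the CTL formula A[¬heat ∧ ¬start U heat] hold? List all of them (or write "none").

{Done, Open, Error, Cooking, Closed}

States satisfying ¬heat ∧ ¬start: {Closed}.
States satisfying heat: {Done, Open, Error, Cooking}.
States satisfying A[¬heat ∧ ¬start U heat]: {Done, Open, Error, Cooking, Closed}.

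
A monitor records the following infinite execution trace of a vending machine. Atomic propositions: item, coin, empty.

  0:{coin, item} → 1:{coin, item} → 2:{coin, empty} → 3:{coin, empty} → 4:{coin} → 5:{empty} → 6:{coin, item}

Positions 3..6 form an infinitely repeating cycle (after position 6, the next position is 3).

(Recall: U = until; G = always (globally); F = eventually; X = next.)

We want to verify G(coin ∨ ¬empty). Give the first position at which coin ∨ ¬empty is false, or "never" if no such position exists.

Check coin ∨ ¬empty at each position in order: 0 ✓, 1 ✓, 2 ✓, 3 ✓, 4 ✓.
At position 5 the labels are {empty}, so coin ∨ ¬empty is false there. This is the first violation.

5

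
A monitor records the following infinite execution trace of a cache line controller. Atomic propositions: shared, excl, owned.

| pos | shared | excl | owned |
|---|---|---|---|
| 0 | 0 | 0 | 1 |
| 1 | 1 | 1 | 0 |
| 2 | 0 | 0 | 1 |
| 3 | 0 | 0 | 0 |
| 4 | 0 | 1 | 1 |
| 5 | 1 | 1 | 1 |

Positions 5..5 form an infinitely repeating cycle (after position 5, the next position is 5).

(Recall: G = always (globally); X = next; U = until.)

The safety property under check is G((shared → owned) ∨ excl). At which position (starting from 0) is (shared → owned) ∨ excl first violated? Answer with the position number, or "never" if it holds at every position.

never

(shared → owned) ∨ excl holds at every position 0..5, and those are all the positions the trace ever visits, so the invariant G((shared → owned) ∨ excl) is never violated.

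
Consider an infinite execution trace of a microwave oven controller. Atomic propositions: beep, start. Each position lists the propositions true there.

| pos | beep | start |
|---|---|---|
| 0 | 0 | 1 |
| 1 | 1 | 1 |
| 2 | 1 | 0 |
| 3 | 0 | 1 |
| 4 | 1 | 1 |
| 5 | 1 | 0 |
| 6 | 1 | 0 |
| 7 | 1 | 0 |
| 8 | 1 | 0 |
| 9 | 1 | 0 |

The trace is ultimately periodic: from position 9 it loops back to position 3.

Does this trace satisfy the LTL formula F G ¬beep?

No

G ¬beep is false at every position 0..9, so it never becomes true and F G ¬beep fails.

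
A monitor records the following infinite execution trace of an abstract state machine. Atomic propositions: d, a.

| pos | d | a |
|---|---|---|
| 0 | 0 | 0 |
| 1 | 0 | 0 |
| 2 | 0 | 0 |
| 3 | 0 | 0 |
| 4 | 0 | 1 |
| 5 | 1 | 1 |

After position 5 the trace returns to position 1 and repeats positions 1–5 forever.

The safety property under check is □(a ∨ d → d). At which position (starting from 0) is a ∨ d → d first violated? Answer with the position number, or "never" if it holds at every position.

Check a ∨ d → d at each position in order: 0 ✓, 1 ✓, 2 ✓, 3 ✓.
At position 4 the labels are {a}, so a ∨ d → d is false there. This is the first violation.

4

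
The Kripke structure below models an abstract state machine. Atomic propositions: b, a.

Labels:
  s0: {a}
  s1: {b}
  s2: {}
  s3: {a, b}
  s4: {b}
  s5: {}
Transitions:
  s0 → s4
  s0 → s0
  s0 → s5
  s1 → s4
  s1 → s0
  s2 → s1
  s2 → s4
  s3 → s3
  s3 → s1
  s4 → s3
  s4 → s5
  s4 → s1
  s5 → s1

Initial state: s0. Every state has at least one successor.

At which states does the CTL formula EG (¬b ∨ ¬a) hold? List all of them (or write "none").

{s0, s1, s2, s4, s5}

States satisfying ¬b ∨ ¬a: {s0, s1, s2, s4, s5}.
States satisfying EG (¬b ∨ ¬a): {s0, s1, s2, s4, s5}.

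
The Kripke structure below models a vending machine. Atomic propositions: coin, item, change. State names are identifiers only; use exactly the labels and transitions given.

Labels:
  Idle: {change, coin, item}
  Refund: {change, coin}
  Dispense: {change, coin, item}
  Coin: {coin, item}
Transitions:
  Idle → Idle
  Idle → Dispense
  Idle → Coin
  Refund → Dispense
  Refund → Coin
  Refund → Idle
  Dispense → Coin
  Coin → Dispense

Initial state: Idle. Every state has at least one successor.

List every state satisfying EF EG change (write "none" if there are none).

{Idle, Refund}

States satisfying EG change: {Idle, Refund}.
States satisfying EF EG change: {Idle, Refund}.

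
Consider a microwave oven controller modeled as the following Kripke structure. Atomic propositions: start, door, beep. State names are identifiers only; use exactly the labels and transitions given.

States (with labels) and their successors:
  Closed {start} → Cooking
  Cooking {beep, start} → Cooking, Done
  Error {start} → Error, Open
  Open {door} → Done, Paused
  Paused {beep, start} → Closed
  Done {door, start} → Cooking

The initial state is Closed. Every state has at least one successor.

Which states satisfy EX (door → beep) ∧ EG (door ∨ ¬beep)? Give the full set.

{Error}

States satisfying door → beep: {Closed, Cooking, Error, Paused}.
States satisfying EX (door → beep): {Closed, Cooking, Error, Open, Paused, Done}.
States satisfying door ∨ ¬beep: {Closed, Error, Open, Done}.
States satisfying EG (door ∨ ¬beep): {Error}.
States satisfying EX (door → beep) ∧ EG (door ∨ ¬beep): {Error}.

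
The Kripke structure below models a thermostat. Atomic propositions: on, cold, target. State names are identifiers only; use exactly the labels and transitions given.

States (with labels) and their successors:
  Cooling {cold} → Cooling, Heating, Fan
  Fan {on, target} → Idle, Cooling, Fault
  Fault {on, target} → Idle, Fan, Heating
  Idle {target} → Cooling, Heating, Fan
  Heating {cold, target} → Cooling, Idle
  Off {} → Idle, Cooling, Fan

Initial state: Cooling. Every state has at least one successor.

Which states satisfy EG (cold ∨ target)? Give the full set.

{Cooling, Fan, Fault, Idle, Heating}

States satisfying cold ∨ target: {Cooling, Fan, Fault, Idle, Heating}.
States satisfying EG (cold ∨ target): {Cooling, Fan, Fault, Idle, Heating}.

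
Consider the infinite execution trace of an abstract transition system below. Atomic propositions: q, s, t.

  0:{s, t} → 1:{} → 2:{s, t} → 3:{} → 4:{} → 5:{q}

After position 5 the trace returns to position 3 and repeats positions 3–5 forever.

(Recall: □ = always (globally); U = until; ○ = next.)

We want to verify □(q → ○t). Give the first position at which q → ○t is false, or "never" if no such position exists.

Check q → ○t at each position in order: 0 ✓, 1 ✓, 2 ✓, 3 ✓, 4 ✓.
At position 5 the labels are {q} and the next position 3 has {}, so q → ○t is false there. This is the first violation.

5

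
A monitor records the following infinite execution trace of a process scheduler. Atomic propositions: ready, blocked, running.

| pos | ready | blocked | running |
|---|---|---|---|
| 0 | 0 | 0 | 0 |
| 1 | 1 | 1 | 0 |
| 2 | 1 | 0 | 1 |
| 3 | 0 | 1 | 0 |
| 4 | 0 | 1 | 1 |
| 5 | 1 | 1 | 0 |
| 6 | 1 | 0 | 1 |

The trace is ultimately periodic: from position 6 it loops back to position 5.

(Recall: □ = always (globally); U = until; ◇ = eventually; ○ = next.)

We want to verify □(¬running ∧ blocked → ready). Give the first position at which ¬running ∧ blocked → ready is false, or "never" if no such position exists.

Check ¬running ∧ blocked → ready at each position in order: 0 ✓, 1 ✓, 2 ✓.
At position 3 the labels are {blocked}, so ¬running ∧ blocked → ready is false there. This is the first violation.

3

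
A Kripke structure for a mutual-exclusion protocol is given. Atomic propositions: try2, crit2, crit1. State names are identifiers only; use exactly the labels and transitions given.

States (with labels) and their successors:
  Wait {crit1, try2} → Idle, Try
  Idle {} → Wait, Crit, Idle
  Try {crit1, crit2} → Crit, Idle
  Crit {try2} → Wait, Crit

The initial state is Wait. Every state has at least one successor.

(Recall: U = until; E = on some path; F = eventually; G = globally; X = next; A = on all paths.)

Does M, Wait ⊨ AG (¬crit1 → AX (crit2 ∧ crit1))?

Does not hold

States satisfying ¬crit1 → AX (crit2 ∧ crit1): {Wait, Try}.
States satisfying AG (¬crit1 → AX (crit2 ∧ crit1)): ∅.
Crit is reachable from Wait and violates ¬crit1 → AX (crit2 ∧ crit1), so AG fails at Wait.
Wait ∉ Sat(AG (¬crit1 → AX (crit2 ∧ crit1))).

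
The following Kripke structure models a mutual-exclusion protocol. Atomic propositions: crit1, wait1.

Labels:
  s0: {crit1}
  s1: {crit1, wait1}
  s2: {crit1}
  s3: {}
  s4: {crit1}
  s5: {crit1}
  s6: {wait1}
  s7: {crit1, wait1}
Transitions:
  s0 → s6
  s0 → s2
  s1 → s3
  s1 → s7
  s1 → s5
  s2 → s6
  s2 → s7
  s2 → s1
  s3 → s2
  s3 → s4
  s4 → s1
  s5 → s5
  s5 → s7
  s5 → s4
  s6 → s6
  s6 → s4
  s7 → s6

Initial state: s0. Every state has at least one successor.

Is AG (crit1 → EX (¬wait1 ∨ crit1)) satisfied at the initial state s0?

Violated

States satisfying crit1 → EX (¬wait1 ∨ crit1): {s0, s1, s2, s3, s4, s5, s6}.
States satisfying AG (crit1 → EX (¬wait1 ∨ crit1)): ∅.
s7 is reachable from s0 and violates crit1 → EX (¬wait1 ∨ crit1), so AG fails at s0.
s0 ∉ Sat(AG (crit1 → EX (¬wait1 ∨ crit1))).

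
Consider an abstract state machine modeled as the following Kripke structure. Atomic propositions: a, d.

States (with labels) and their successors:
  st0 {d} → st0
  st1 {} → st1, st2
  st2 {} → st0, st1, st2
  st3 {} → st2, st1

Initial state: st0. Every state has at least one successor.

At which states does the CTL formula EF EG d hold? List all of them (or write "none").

{st0, st1, st2, st3}

States satisfying EG d: {st0}.
States satisfying EF EG d: {st0, st1, st2, st3}.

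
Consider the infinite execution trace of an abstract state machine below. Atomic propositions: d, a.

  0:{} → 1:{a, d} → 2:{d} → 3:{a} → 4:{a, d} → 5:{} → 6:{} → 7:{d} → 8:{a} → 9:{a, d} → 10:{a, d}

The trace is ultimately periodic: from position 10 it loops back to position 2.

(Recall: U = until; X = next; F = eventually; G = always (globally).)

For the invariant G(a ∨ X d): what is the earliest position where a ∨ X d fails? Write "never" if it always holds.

Check a ∨ X d at each position in order: 0 ✓, 1 ✓.
At position 2 the labels are {d} and the next position 3 has {a}, so a ∨ X d is false there. This is the first violation.

2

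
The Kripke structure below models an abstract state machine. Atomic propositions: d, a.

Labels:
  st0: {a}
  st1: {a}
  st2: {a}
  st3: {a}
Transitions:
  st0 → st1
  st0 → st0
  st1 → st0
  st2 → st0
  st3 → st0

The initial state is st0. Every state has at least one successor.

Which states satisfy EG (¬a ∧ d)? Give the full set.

none

States satisfying ¬a ∧ d: ∅.
States satisfying EG (¬a ∧ d): ∅.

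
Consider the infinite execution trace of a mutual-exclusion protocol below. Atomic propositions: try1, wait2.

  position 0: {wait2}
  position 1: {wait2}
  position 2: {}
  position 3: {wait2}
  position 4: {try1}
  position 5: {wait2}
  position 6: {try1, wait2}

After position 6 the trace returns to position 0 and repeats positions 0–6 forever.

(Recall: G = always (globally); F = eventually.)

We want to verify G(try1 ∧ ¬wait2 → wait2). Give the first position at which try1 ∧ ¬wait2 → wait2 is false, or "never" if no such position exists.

Check try1 ∧ ¬wait2 → wait2 at each position in order: 0 ✓, 1 ✓, 2 ✓, 3 ✓.
At position 4 the labels are {try1}, so try1 ∧ ¬wait2 → wait2 is false there. This is the first violation.

4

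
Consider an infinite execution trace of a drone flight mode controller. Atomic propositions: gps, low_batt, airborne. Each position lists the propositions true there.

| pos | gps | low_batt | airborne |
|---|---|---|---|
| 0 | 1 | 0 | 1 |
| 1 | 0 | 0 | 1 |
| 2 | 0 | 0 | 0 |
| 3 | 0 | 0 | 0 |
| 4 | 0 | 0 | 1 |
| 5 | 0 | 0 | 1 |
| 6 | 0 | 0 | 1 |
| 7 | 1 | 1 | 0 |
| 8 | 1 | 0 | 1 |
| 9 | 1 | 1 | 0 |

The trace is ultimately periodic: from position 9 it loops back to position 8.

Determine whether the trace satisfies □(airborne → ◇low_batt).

airborne → ◇low_batt holds at every position 0..9, and those are all positions ever visited, so □(airborne → ◇low_batt) holds.
Positions where airborne holds: 0, 1, 4, 5, 6, 8.
Check ◇low_batt at each: 0→ok, 1→ok, 4→ok, 5→ok, 6→ok, 8→ok.

Holds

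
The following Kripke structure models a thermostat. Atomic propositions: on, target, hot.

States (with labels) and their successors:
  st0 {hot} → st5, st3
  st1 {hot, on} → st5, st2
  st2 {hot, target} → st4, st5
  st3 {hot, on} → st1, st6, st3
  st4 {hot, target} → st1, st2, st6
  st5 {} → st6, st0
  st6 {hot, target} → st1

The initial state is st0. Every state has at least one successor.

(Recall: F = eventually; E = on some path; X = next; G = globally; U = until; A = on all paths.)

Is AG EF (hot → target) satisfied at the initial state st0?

States satisfying EF (hot → target): {st0, st1, st2, st3, st4, st5, st6}.
States satisfying AG EF (hot → target): {st0, st1, st2, st3, st4, st5, st6}.
Every state reachable from st0 satisfies EF (hot → target).
st0 ∈ Sat(AG EF (hot → target)).

Satisfied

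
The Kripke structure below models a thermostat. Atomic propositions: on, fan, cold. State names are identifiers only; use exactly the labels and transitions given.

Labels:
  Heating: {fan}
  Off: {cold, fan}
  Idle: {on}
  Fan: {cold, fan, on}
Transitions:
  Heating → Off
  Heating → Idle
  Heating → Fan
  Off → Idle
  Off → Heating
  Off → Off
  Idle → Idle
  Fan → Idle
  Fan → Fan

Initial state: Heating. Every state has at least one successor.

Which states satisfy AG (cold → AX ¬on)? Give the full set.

States satisfying cold → AX ¬on: {Heating, Idle}.
States satisfying AG (cold → AX ¬on): {Idle}.

{Idle}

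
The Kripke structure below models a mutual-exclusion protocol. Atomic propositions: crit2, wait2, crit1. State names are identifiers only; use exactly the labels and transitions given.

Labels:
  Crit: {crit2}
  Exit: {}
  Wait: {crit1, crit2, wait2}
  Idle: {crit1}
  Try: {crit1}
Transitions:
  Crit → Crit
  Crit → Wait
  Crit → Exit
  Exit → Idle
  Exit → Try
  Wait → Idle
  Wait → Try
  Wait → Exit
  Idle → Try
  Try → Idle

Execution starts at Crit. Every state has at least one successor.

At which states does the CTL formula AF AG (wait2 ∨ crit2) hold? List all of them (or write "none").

States satisfying AG (wait2 ∨ crit2): ∅.
States satisfying AF AG (wait2 ∨ crit2): ∅.

none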